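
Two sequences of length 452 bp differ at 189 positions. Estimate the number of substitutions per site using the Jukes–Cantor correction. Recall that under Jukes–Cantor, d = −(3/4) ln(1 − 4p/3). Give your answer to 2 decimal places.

0.61

p = 189/452 ≈ 0.418142.
d = −(3/4) ln(1 − 4p/3) = −0.75 ln(1 − 0.557523) = −0.75 ln(0.442477)
  = −0.75 × (-0.815367) = 0.611525 substitutions/site.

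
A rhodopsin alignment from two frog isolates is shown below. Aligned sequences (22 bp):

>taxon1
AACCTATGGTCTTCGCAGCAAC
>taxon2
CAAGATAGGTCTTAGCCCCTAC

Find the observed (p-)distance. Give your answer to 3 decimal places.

0.455

The sequences differ at 10 of 22 positions (sites 1, 3, 4, 5, 6, 7, 14, 17, 18, 20).
p = 10/22 = 0.454545… ≈ 0.455 (to 3 d.p.).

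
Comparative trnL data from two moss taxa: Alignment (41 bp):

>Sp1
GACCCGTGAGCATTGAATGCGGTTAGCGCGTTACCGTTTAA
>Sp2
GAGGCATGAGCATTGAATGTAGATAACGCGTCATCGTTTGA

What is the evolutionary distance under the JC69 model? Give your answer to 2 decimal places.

0.30

The sequences differ at 10 of 41 sites (3, 4, 6, 20, 21, 23, 26, 32, 34, 40), so p = 10/41 ≈ 0.243902.
d = −(3/4) ln(1 − 4p/3) = −0.75 ln(1 − 0.325203) = −0.75 ln(0.674797)
  = −0.75 × (-0.393343) = 0.295007 substitutions/site.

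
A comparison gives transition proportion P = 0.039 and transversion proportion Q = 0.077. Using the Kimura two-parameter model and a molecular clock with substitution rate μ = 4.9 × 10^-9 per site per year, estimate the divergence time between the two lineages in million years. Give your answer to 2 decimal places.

12.86

Under the Kimura two-parameter model, d = −½ ln(1 − 2P − Q) − ¼ ln(1 − 2Q).
1 − 2P − Q = 0.845, giving −½ ln(0.845) = 0.084209.
1 − 2Q = 0.846, giving −¼ ln(0.846) = 0.041809.
d = 0.084209 + 0.041809 = 0.126018.
Under a molecular clock d = 2μt, so t = d/(2μ) = 0.126018 / (2 × 4.9 × 10^-9) = 12.86 million years.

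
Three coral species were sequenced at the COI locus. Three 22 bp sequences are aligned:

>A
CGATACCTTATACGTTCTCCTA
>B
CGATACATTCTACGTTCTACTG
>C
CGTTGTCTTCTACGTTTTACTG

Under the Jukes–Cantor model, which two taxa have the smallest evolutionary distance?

A and B

A–B: 4/22 differ, p = 0.182, d = 0.208.
A–C: 7/22 differ, p = 0.318, d = 0.414.
B–C: 5/22 differ, p = 0.227, d = 0.271.
The smallest distance is between A and B.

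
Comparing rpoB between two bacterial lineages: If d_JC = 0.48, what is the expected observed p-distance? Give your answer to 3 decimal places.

0.355

p = (3/4)(1 − e^(−4d/3)) = 0.75 × (1 − e^(-0.64)) = 0.75 × (1 − 0.527292) = 0.354531.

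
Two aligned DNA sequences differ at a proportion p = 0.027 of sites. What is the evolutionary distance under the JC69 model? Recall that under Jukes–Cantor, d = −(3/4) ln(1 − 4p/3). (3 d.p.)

d = −(3/4) ln(1 − 4p/3) = −0.75 ln(1 − 0.036) = −0.75 ln(0.964)
  = −0.75 × (-0.036664) = 0.027498 substitutions/site.

0.027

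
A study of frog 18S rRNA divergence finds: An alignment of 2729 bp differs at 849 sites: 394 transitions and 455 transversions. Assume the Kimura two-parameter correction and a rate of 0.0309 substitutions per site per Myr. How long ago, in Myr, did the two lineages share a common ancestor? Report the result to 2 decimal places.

6.56

P = 394/2729 ≈ 0.144375 and Q = 455/2729 ≈ 0.166728.
Under the Kimura two-parameter model, d = −½ ln(1 − 2P − Q) − ¼ ln(1 − 2Q).
1 − 2P − Q = 0.544522, giving −½ ln(0.544522) = 0.303923.
1 − 2Q = 0.666544, giving −¼ ln(0.666544) = 0.101412.
d = 0.303923 + 0.101412 = 0.405335.
Under a molecular clock d = 2μt, so t = d/(2μ) = 0.405335 / (2 × 0.0309) = 6.56 Myr.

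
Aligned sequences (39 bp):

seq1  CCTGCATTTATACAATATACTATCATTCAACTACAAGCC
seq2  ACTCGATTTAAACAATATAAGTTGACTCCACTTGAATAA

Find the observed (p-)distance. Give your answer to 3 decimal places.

0.385

The sequences differ at 15 of 39 positions.
p = 15/39 = 0.384615… ≈ 0.385 (to 3 d.p.).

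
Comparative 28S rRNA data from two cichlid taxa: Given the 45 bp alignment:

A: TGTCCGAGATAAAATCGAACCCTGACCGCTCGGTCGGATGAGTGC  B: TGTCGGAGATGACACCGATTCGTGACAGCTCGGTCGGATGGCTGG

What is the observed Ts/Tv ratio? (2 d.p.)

0.57

Transitions are A↔G and C↔T; transversions are all other mismatches.
Transitions: 4. Transversions: 7.
R = 4/7 = 0.571428… ≈ 0.57 (to 2 d.p.).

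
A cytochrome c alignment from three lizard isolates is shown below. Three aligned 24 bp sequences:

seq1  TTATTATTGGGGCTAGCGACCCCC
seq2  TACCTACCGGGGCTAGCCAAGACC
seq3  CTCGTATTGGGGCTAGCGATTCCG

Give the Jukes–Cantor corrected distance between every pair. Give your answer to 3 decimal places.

d(seq1,seq2) = 0.520, d(seq1,seq3) = 0.304, d(seq2,seq3) = 0.608

seq1–seq2: 9/24 sites differ → p = 0.375, d = −0.75 ln(1 − 0.5) = 0.519860 ≈ 0.520.
seq1–seq3: 6/24 sites differ → p = 0.25, d = −0.75 ln(1 − 0.333333) = 0.304098 ≈ 0.304.
seq2–seq3: 10/24 sites differ → p ≈ 0.416667, d = −0.75 ln(1 − 0.555556) = 0.608198 ≈ 0.608.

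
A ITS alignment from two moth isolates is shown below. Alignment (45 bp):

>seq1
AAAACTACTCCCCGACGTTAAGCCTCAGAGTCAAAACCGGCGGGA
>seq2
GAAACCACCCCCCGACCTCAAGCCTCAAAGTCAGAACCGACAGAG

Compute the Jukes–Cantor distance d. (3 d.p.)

0.296

The sequences differ at 11 of 45 sites, so p = 11/45 ≈ 0.244444.
d = −(3/4) ln(1 − 4p/3) = −0.75 ln(1 − 0.325925) = −0.75 ln(0.674075)
  = −0.75 × (-0.394414) = 0.295811 substitutions/site.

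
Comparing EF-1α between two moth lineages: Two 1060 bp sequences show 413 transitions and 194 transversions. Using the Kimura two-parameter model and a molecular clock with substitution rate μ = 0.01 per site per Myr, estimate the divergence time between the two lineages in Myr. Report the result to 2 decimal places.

P = 413/1060 ≈ 0.389623 and Q = 194/1060 ≈ 0.183019.
Under the Kimura two-parameter model, d = −½ ln(1 − 2P − Q) − ¼ ln(1 − 2Q).
1 − 2P − Q = 0.037735, giving −½ ln(0.037735) = 1.638584.
1 − 2Q = 0.633962, giving −¼ ln(0.633962) = 0.113942.
d = 1.638584 + 0.113942 = 1.752526.
Under a molecular clock d = 2μt, so t = d/(2μ) = 1.752526 / (2 × 0.01) = 87.63 Myr.

87.63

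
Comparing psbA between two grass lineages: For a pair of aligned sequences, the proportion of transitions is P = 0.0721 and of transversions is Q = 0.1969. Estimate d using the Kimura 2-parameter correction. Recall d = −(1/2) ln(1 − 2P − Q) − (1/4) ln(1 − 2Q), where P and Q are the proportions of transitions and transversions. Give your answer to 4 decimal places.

Under the Kimura two-parameter model, d = −½ ln(1 − 2P − Q) − ¼ ln(1 − 2Q).
1 − 2P − Q = 0.6589, giving −½ ln(0.6589) = 0.208592.
1 − 2Q = 0.6062, giving −¼ ln(0.6062) = 0.125136.
d = 0.208592 + 0.125136 = 0.333728.

0.3337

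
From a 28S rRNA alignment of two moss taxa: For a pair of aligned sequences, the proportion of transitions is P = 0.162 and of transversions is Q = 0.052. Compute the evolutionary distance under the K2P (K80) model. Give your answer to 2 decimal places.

Under the Kimura two-parameter model, d = −½ ln(1 − 2P − Q) − ¼ ln(1 − 2Q).
1 − 2P − Q = 0.624, giving −½ ln(0.624) = 0.235802.
1 − 2Q = 0.896, giving −¼ ln(0.896) = 0.027454.
d = 0.235802 + 0.027454 = 0.263256.

0.26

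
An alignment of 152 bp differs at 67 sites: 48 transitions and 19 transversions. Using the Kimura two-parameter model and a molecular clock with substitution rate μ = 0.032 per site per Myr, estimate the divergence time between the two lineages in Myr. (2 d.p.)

12.16

P = 48/152 ≈ 0.315789 and Q = 19/152 = 0.125.
Under the Kimura two-parameter model, d = −½ ln(1 − 2P − Q) − ¼ ln(1 − 2Q).
1 − 2P − Q = 0.243422, giving −½ ln(0.243422) = 0.706479.
1 − 2Q = 0.75, giving −¼ ln(0.75) = 0.071921.
d = 0.706479 + 0.071921 = 0.778400.
Under a molecular clock d = 2μt, so t = d/(2μ) = 0.778400 / (2 × 0.032) = 12.16 Myr.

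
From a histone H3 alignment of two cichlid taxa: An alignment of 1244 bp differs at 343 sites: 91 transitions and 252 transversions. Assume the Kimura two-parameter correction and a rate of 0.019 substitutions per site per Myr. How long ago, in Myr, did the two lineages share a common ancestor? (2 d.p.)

P = 91/1244 ≈ 0.073151 and Q = 252/1244 ≈ 0.202572.
Under the Kimura two-parameter model, d = −½ ln(1 − 2P − Q) − ¼ ln(1 − 2Q).
1 − 2P − Q = 0.651126, giving −½ ln(0.651126) = 0.214526.
1 − 2Q = 0.594856, giving −¼ ln(0.594856) = 0.129859.
d = 0.214526 + 0.129859 = 0.344385.
Under a molecular clock d = 2μt, so t = d/(2μ) = 0.344385 / (2 × 0.019) = 9.06 Myr.

9.06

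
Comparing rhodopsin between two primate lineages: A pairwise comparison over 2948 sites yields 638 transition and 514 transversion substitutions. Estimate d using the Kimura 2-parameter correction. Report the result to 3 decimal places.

P = 638/2948 ≈ 0.216418 and Q = 514/2948 ≈ 0.174355.
Under the Kimura two-parameter model, d = −½ ln(1 − 2P − Q) − ¼ ln(1 − 2Q).
1 − 2P − Q = 0.392809, giving −½ ln(0.392809) = 0.467216.
1 − 2Q = 0.65129, giving −¼ ln(0.65129) = 0.107200.
d = 0.467216 + 0.107200 = 0.574416.

0.574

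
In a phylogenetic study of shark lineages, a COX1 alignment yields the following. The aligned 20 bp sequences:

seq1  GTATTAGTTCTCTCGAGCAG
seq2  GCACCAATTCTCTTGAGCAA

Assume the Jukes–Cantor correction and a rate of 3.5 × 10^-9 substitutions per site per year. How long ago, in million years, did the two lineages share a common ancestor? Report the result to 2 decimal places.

The sequences differ at 6 of 20 sites (2, 4, 5, 7, 14, 20), so p = 6/20 = 0.3.
d = −(3/4) ln(1 − 4p/3) = −0.75 ln(1 − 0.4) = −0.75 ln(0.6)
  = −0.75 × (-0.510826) = 0.383120 substitutions/site.
Under a molecular clock d = 2μt, so t = d/(2μ) = 0.383120 / (2 × 3.5 × 10^-9) = 54.73 million years.

54.73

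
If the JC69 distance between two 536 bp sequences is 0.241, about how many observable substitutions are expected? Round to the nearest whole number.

Invert JC69: p = (3/4)(1 − e^(−4d/3)) = 0.75 × (1 − e^(-0.321333)) = 0.75 × (1 − 0.725182) = 0.206114.
Expected differing sites = pL ≈ 0.206114 × 536 = 110.477104 ≈ 110.

110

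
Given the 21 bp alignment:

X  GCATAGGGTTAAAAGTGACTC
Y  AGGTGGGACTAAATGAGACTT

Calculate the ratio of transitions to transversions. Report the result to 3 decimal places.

Transitions are A↔G and C↔T; transversions are all other mismatches.
Transitions: 6. Transversions: 3.
R = 6/3 = 2.000.

2.000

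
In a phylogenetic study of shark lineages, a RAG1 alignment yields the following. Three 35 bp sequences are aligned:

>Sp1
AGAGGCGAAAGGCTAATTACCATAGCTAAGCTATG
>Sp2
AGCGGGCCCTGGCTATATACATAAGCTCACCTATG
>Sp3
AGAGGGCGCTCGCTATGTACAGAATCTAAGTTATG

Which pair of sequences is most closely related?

Sp1–Sp2: 13/35 differ, p = 0.371, d = 0.513.
Sp1–Sp3: 13/35 differ, p = 0.371, d = 0.513.
Sp2–Sp3: 9/35 differ, p = 0.257, d = 0.315.
The smallest distance is between Sp2 and Sp3.

Sp2 and Sp3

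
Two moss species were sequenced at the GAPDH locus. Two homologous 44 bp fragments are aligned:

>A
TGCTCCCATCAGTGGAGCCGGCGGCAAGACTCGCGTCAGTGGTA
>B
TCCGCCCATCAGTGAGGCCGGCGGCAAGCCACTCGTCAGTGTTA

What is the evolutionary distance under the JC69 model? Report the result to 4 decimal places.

0.2082

The sequences differ at 8 of 44 sites (2, 4, 15, 16, 29, 31, 33, 42), so p = 8/44 ≈ 0.181818.
d = −(3/4) ln(1 − 4p/3) = −0.75 ln(1 − 0.242424) = −0.75 ln(0.757576)
  = −0.75 × (-0.277631) = 0.208223 substitutions/site.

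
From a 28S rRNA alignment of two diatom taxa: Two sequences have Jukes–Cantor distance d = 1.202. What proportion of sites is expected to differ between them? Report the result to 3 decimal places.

0.599

p = (3/4)(1 − e^(−4d/3)) = 0.75 × (1 − e^(-1.602667)) = 0.75 × (1 − 0.201359) = 0.598981.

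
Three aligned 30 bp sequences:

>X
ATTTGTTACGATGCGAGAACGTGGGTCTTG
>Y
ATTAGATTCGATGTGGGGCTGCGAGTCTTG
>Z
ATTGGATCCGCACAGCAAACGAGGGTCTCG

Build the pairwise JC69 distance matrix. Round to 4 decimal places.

d(X,Y) = 0.4408, d(X,Z) = 0.5034, d(Y,Z) = 0.7301

X–Y: 10/30 sites differ → p ≈ 0.333333, d = −0.75 ln(1 − 0.444444) = 0.440839 ≈ 0.4408.
X–Z: 11/30 sites differ → p ≈ 0.366667, d = −0.75 ln(1 − 0.488889) = 0.503376 ≈ 0.5034.
Y–Z: 14/30 sites differ → p ≈ 0.466667, d = −0.75 ln(1 − 0.622223) = 0.730088 ≈ 0.7301.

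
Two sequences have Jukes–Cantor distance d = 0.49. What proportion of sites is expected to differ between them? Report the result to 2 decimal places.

p = (3/4)(1 − e^(−4d/3)) = 0.75 × (1 − e^(-0.653333)) = 0.75 × (1 − 0.520309) = 0.359768.

0.36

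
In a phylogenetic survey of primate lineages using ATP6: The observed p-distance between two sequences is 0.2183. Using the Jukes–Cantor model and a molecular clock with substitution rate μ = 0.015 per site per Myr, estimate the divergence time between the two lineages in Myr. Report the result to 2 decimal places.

d = −(3/4) ln(1 − 4p/3) = −0.75 ln(1 − 0.291067) = −0.75 ln(0.708933)
  = −0.75 × (-0.343994) = 0.257996 substitutions/site.
Under a molecular clock d = 2μt, so t = d/(2μ) = 0.257996 / (2 × 0.015) = 8.60 Myr.

8.60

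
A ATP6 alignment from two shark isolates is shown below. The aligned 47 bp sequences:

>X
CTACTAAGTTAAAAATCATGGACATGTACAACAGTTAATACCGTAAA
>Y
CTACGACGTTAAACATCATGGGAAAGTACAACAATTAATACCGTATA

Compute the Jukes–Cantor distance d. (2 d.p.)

The sequences differ at 8 of 47 sites (5, 7, 14, 22, 23, 25, 34, 46), so p = 8/47 ≈ 0.170213.
d = −(3/4) ln(1 − 4p/3) = −0.75 ln(1 − 0.226951) = −0.75 ln(0.773049)
  = −0.75 × (-0.257413) = 0.193060 substitutions/site.

0.19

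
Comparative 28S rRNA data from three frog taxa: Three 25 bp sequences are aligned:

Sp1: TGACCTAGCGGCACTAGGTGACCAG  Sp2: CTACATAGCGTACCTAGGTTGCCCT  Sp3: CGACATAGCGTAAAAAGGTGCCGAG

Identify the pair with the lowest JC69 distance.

Sp1 and Sp3

Sp1–Sp2: 10/25 differ, p = 0.400, d = 0.572.
Sp1–Sp3: 8/25 differ, p = 0.320, d = 0.417.
Sp2–Sp3: 9/25 differ, p = 0.360, d = 0.490.
The smallest distance is between Sp1 and Sp3.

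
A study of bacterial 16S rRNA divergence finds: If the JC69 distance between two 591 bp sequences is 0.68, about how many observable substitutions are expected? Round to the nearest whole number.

264

Invert JC69: p = (3/4)(1 − e^(−4d/3)) = 0.75 × (1 − e^(-0.906667)) = 0.75 × (1 − 0.403868) = 0.447099.
Expected differing sites = pL ≈ 0.447099 × 591 = 264.235509 ≈ 264.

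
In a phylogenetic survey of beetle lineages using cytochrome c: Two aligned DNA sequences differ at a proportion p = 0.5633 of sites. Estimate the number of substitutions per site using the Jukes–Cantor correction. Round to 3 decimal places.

d = −(3/4) ln(1 − 4p/3) = −0.75 ln(1 − 0.751067) = −0.75 ln(0.248933)
  = −0.75 × (-1.390571) = 1.042928 substitutions/site.

1.043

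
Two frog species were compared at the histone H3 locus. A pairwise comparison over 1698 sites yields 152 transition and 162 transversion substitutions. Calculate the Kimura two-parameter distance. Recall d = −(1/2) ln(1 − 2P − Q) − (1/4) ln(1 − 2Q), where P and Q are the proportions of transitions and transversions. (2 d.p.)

P = 152/1698 ≈ 0.089517 and Q = 162/1698 ≈ 0.095406.
Under the Kimura two-parameter model, d = −½ ln(1 − 2P − Q) − ¼ ln(1 − 2Q).
1 − 2P − Q = 0.72556, giving −½ ln(0.72556) = 0.160406.
1 − 2Q = 0.809188, giving −¼ ln(0.809188) = 0.052931.
d = 0.160406 + 0.052931 = 0.213337.

0.21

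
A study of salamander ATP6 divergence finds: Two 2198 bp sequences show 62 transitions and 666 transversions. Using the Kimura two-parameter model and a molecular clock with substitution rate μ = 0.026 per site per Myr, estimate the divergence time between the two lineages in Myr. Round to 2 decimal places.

8.76

P = 62/2198 ≈ 0.028207 and Q = 666/2198 ≈ 0.303003.
Under the Kimura two-parameter model, d = −½ ln(1 − 2P − Q) − ¼ ln(1 − 2Q).
1 − 2P − Q = 0.640583, giving −½ ln(0.640583) = 0.222688.
1 − 2Q = 0.393994, giving −¼ ln(0.393994) = 0.232855.
d = 0.222688 + 0.232855 = 0.455543.
Under a molecular clock d = 2μt, so t = d/(2μ) = 0.455543 / (2 × 0.026) = 8.76 Myr.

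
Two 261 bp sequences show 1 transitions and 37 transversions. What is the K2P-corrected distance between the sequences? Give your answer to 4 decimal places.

0.1643

P = 1/261 ≈ 0.003831 and Q = 37/261 ≈ 0.141762.
Under the Kimura two-parameter model, d = −½ ln(1 − 2P − Q) − ¼ ln(1 − 2Q).
1 − 2P − Q = 0.850576, giving −½ ln(0.850576) = 0.080921.
1 − 2Q = 0.716476, giving −¼ ln(0.716476) = 0.083353.
d = 0.080921 + 0.083353 = 0.164274.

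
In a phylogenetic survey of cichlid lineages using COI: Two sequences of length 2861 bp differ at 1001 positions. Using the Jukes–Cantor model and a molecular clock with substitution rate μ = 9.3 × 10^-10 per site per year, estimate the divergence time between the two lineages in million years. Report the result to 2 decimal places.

253.35

p = 1001/2861 ≈ 0.349878.
d = −(3/4) ln(1 − 4p/3) = −0.75 ln(1 − 0.466504) = −0.75 ln(0.533496)
  = −0.75 × (-0.628304) = 0.471228 substitutions/site.
Under a molecular clock d = 2μt, so t = d/(2μ) = 0.471228 / (2 × 9.3 × 10^-10) = 253.35 million years.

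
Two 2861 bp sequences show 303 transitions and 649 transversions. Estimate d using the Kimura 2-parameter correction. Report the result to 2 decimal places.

P = 303/2861 ≈ 0.105907 and Q = 649/2861 ≈ 0.226844.
Under the Kimura two-parameter model, d = −½ ln(1 − 2P − Q) − ¼ ln(1 − 2Q).
1 − 2P − Q = 0.561342, giving −½ ln(0.561342) = 0.288712.
1 − 2Q = 0.546312, giving −¼ ln(0.546312) = 0.151141.
d = 0.288712 + 0.151141 = 0.439853.

0.44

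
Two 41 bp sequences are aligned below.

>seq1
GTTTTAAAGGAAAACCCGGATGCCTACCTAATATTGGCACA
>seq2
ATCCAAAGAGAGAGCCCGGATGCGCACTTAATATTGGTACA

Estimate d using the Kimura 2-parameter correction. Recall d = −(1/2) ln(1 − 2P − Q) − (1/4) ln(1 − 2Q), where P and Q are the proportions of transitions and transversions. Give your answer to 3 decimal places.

Of 41 sites, 10 differences are transitions and 2 are transversions, so P = 10/41 ≈ 0.243902 and Q = 2/41 ≈ 0.04878.
Under the Kimura two-parameter model, d = −½ ln(1 − 2P − Q) − ¼ ln(1 − 2Q).
1 − 2P − Q = 0.463416, giving −½ ln(0.463416) = 0.384565.
1 − 2Q = 0.90244, giving −¼ ln(0.90244) = 0.025663.
d = 0.384565 + 0.025663 = 0.410228.

0.410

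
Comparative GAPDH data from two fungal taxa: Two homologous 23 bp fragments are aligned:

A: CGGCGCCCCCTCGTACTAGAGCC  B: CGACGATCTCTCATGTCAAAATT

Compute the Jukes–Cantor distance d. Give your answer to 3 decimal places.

The sequences differ at 12 of 23 sites, so p = 12/23 ≈ 0.521739.
d = −(3/4) ln(1 − 4p/3) = −0.75 ln(1 − 0.695652) = −0.75 ln(0.304348)
  = −0.75 × (-1.189583) = 0.892187 substitutions/site.

0.892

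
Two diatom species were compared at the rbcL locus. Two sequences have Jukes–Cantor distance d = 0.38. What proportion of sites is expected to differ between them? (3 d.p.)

p = (3/4)(1 − e^(−4d/3)) = 0.75 × (1 − e^(-0.506667)) = 0.75 × (1 − 0.602500) = 0.298125.

0.298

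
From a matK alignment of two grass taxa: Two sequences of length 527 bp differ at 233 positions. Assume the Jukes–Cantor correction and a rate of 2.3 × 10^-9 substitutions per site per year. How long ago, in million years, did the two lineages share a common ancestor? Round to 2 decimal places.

145.17

p = 233/527 ≈ 0.442125.
d = −(3/4) ln(1 − 4p/3) = −0.75 ln(1 − 0.5895) = −0.75 ln(0.4105)
  = −0.75 × (-0.890379) = 0.667784 substitutions/site.
Under a molecular clock d = 2μt, so t = d/(2μ) = 0.667784 / (2 × 2.3 × 10^-9) = 145.17 million years.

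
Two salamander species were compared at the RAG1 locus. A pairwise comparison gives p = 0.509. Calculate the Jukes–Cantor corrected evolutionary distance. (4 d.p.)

d = −(3/4) ln(1 − 4p/3) = −0.75 ln(1 − 0.678667) = −0.75 ln(0.321333)
  = −0.75 × (-1.135277) = 0.851458 substitutions/site.

0.8515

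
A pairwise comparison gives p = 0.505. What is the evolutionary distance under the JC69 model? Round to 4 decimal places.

d = −(3/4) ln(1 − 4p/3) = −0.75 ln(1 − 0.673333) = −0.75 ln(0.326667)
  = −0.75 × (-1.118814) = 0.839111 substitutions/site.

0.8391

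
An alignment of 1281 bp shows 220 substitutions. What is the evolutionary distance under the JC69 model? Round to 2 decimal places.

p = 220/1281 ≈ 0.171741.
d = −(3/4) ln(1 − 4p/3) = −0.75 ln(1 − 0.228988) = −0.75 ln(0.771012)
  = −0.75 × (-0.260051) = 0.195038 substitutions/site.

0.20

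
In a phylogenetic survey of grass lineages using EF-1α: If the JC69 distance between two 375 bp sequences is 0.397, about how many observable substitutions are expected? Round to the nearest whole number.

116

Invert JC69: p = (3/4)(1 − e^(−4d/3)) = 0.75 × (1 − e^(-0.529333)) = 0.75 × (1 − 0.588998) = 0.308252.
Expected differing sites = pL ≈ 0.308252 × 375 = 115.5945 ≈ 116.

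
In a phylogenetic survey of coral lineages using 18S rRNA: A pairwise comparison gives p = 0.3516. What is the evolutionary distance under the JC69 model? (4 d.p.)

0.4745

d = −(3/4) ln(1 − 4p/3) = −0.75 ln(1 − 0.4688) = −0.75 ln(0.5312)
  = −0.75 × (-0.632617) = 0.474463 substitutions/site.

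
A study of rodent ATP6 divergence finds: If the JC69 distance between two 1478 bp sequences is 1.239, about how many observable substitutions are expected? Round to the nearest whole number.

896

Invert JC69: p = (3/4)(1 − e^(−4d/3)) = 0.75 × (1 − e^(-1.652)) = 0.75 × (1 − 0.191666) = 0.606251.
Expected differing sites = pL ≈ 0.606251 × 1478 = 896.038978 ≈ 896.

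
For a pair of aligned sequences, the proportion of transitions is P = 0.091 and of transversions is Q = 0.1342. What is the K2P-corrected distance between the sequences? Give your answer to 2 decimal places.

Under the Kimura two-parameter model, d = −½ ln(1 − 2P − Q) − ¼ ln(1 − 2Q).
1 − 2P − Q = 0.6838, giving −½ ln(0.6838) = 0.190045.
1 − 2Q = 0.7316, giving −¼ ln(0.7316) = 0.078130.
d = 0.190045 + 0.078130 = 0.268175.

0.27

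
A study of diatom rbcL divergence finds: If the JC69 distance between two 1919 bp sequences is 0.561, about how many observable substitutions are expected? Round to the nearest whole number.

Invert JC69: p = (3/4)(1 − e^(−4d/3)) = 0.75 × (1 − e^(-0.748)) = 0.75 × (1 − 0.473312) = 0.395016.
Expected differing sites = pL ≈ 0.395016 × 1919 = 758.035704 ≈ 758.

758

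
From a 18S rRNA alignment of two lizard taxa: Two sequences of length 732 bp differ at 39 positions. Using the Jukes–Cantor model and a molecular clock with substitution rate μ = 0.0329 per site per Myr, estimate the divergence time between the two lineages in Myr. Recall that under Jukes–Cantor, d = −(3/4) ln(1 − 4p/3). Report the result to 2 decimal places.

0.84

p = 39/732 ≈ 0.053279.
d = −(3/4) ln(1 − 4p/3) = −0.75 ln(1 − 0.071039) = −0.75 ln(0.928961)
  = −0.75 × (-0.073689) = 0.055267 substitutions/site.
Under a molecular clock d = 2μt, so t = d/(2μ) = 0.055267 / (2 × 0.0329) = 0.84 Myr.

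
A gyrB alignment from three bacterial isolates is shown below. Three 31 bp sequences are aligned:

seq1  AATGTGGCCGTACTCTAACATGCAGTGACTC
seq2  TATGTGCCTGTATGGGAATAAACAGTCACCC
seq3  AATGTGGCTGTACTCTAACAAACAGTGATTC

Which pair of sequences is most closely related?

seq1–seq2: 12/31 differ, p = 0.387, d = 0.544.
seq1–seq3: 4/31 differ, p = 0.129, d = 0.142.
seq2–seq3: 10/31 differ, p = 0.323, d = 0.422.
The smallest distance is between seq1 and seq3.

seq1 and seq3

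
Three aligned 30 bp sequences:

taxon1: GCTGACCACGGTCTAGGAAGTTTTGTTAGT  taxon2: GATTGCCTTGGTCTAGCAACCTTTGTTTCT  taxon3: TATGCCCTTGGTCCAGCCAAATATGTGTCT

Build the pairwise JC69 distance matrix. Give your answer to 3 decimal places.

d(taxon1,taxon2) = 0.441, d(taxon1,taxon3) = 0.730, d(taxon2,taxon3) = 0.383

taxon1–taxon2: 10/30 sites differ → p ≈ 0.333333, d = −0.75 ln(1 − 0.444444) = 0.440839 ≈ 0.441.
taxon1–taxon3: 14/30 sites differ → p ≈ 0.466667, d = −0.75 ln(1 − 0.622223) = 0.730088 ≈ 0.730.
taxon2–taxon3: 9/30 sites differ → p = 0.3, d = −0.75 ln(1 − 0.4) = 0.383119 ≈ 0.383.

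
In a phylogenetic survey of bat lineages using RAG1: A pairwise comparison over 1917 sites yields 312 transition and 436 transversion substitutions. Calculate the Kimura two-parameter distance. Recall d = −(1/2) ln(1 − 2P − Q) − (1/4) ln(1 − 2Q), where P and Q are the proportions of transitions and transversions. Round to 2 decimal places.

P = 312/1917 ≈ 0.162754 and Q = 436/1917 ≈ 0.227439.
Under the Kimura two-parameter model, d = −½ ln(1 − 2P − Q) − ¼ ln(1 − 2Q).
1 − 2P − Q = 0.447053, giving −½ ln(0.447053) = 0.402539.
1 − 2Q = 0.545122, giving −¼ ln(0.545122) = 0.151686.
d = 0.402539 + 0.151686 = 0.554225.

0.55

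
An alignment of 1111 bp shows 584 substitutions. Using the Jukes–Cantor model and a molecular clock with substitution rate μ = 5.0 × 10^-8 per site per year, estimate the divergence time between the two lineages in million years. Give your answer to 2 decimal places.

p = 584/1111 ≈ 0.525653.
d = −(3/4) ln(1 − 4p/3) = −0.75 ln(1 − 0.700871) = −0.75 ln(0.299129)
  = −0.75 × (-1.206880) = 0.905160 substitutions/site.
Under a molecular clock d = 2μt, so t = d/(2μ) = 0.905160 / (2 × 5.0 × 10^-8) = 9.05 million years.

9.05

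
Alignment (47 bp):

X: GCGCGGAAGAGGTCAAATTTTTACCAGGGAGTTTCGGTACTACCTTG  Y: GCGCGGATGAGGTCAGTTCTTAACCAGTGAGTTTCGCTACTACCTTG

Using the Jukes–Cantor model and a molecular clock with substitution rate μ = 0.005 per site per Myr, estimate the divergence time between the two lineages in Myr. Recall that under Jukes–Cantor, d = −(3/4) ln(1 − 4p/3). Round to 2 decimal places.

16.60

The sequences differ at 7 of 47 sites (8, 16, 17, 19, 22, 28, 37), so p = 7/47 ≈ 0.148936.
d = −(3/4) ln(1 − 4p/3) = −0.75 ln(1 − 0.198581) = −0.75 ln(0.801419)
  = −0.75 × (-0.221371) = 0.166028 substitutions/site.
Under a molecular clock d = 2μt, so t = d/(2μ) = 0.166028 / (2 × 0.005) = 16.60 Myr.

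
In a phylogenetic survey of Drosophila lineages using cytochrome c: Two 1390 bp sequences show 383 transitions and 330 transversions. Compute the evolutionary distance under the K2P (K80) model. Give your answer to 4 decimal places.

0.9377

P = 383/1390 ≈ 0.27554 and Q = 330/1390 ≈ 0.23741.
Under the Kimura two-parameter model, d = −½ ln(1 − 2P − Q) − ¼ ln(1 − 2Q).
1 − 2P − Q = 0.21151, giving −½ ln(0.21151) = 0.776742.
1 − 2Q = 0.52518, giving −¼ ln(0.52518) = 0.161004.
d = 0.776742 + 0.161004 = 0.937746.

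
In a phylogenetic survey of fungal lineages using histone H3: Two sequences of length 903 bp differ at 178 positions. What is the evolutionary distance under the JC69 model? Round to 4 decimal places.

p = 178/903 ≈ 0.197121.
d = −(3/4) ln(1 − 4p/3) = −0.75 ln(1 − 0.262828) = −0.75 ln(0.737172)
  = −0.75 × (-0.304934) = 0.228701 substitutions/site.

0.2287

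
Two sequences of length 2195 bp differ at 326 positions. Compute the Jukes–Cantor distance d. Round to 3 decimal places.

p = 326/2195 ≈ 0.148519.
d = −(3/4) ln(1 − 4p/3) = −0.75 ln(1 − 0.198025) = −0.75 ln(0.801975)
  = −0.75 × (-0.220678) = 0.165509 substitutions/site.

0.166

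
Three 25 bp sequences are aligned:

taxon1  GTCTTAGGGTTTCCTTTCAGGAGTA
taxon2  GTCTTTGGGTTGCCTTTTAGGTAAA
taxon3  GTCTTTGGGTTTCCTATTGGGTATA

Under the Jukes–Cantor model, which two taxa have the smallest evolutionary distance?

taxon2 and taxon3

taxon1–taxon2: 6/25 differ, p = 0.240, d = 0.289.
taxon1–taxon3: 6/25 differ, p = 0.240, d = 0.289.
taxon2–taxon3: 4/25 differ, p = 0.160, d = 0.180.
The smallest distance is between taxon2 and taxon3.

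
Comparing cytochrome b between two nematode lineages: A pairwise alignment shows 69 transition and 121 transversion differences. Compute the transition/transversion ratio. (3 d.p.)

0.570

R = 69/121 = 0.570247… ≈ 0.570 (to 3 d.p.).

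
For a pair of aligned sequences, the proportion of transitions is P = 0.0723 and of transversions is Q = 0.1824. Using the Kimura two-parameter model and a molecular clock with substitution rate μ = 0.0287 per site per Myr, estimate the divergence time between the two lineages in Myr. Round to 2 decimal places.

Under the Kimura two-parameter model, d = −½ ln(1 − 2P − Q) − ¼ ln(1 − 2Q).
1 − 2P − Q = 0.673, giving −½ ln(0.673) = 0.198005.
1 − 2Q = 0.6352, giving −¼ ln(0.6352) = 0.113454.
d = 0.198005 + 0.113454 = 0.311459.
Under a molecular clock d = 2μt, so t = d/(2μ) = 0.311459 / (2 × 0.0287) = 5.43 Myr.

5.43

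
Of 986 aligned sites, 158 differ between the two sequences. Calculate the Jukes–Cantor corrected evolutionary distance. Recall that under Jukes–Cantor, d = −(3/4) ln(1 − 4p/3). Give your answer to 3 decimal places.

p = 158/986 ≈ 0.160243.
d = −(3/4) ln(1 − 4p/3) = −0.75 ln(1 − 0.213657) = −0.75 ln(0.786343)
  = −0.75 × (-0.240362) = 0.180272 substitutions/site.

0.180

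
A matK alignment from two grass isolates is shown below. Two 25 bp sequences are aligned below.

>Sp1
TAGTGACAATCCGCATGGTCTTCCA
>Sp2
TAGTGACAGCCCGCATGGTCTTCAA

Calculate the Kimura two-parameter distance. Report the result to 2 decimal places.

0.13

Of 25 sites, 2 differences are transitions and 1 are transversions, so P = 2/25 = 0.08 and Q = 1/25 = 0.04.
Under the Kimura two-parameter model, d = −½ ln(1 − 2P − Q) − ¼ ln(1 − 2Q).
1 − 2P − Q = 0.8, giving −½ ln(0.8) = 0.111572.
1 − 2Q = 0.92, giving −¼ ln(0.92) = 0.020845.
d = 0.111572 + 0.020845 = 0.132417.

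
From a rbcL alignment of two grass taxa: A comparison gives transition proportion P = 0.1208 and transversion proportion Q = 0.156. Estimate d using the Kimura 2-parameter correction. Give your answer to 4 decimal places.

Under the Kimura two-parameter model, d = −½ ln(1 − 2P − Q) − ¼ ln(1 − 2Q).
1 − 2P − Q = 0.6024, giving −½ ln(0.6024) = 0.253417.
1 − 2Q = 0.688, giving −¼ ln(0.688) = 0.093492.
d = 0.253417 + 0.093492 = 0.346909.

0.3469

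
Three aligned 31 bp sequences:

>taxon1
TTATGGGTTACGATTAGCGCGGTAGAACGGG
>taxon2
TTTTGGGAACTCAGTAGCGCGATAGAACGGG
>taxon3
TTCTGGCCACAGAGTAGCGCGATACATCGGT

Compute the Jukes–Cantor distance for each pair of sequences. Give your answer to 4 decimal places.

taxon1–taxon2: 8/31 sites differ → p ≈ 0.258065, d = −0.75 ln(1 − 0.344087) = 0.316295 ≈ 0.3163.
taxon1–taxon3: 11/31 sites differ → p ≈ 0.354839, d = −0.75 ln(1 − 0.473119) = 0.480585 ≈ 0.4806.
taxon2–taxon3: 8/31 sites differ → p ≈ 0.258065, d = −0.75 ln(1 − 0.344087) = 0.316295 ≈ 0.3163.

d(taxon1,taxon2) = 0.3163, d(taxon1,taxon3) = 0.4806, d(taxon2,taxon3) = 0.3163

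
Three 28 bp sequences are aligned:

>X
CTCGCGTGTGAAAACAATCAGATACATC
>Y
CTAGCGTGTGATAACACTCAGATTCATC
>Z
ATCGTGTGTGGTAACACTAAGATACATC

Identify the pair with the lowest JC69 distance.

X and Y

X–Y: 4/28 differ, p = 0.143, d = 0.158.
X–Z: 6/28 differ, p = 0.214, d = 0.252.
Y–Z: 6/28 differ, p = 0.214, d = 0.252.
The smallest distance is between X and Y.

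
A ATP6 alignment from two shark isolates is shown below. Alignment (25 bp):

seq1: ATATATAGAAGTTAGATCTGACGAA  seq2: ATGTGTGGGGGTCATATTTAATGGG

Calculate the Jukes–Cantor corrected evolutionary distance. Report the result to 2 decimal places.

The sequences differ at 12 of 25 sites, so p = 12/25 = 0.48.
d = −(3/4) ln(1 − 4p/3) = −0.75 ln(1 − 0.64) = −0.75 ln(0.36)
  = −0.75 × (-1.021651) = 0.766238 substitutions/site.

0.77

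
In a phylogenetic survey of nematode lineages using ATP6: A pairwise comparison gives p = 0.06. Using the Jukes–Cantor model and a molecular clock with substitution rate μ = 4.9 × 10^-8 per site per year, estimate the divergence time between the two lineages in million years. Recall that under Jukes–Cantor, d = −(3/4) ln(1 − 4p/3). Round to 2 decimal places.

0.64

d = −(3/4) ln(1 − 4p/3) = −0.75 ln(1 − 0.08) = −0.75 ln(0.92)
  = −0.75 × (-0.083382) = 0.062537 substitutions/site.
Under a molecular clock d = 2μt, so t = d/(2μ) = 0.062537 / (2 × 4.9 × 10^-8) = 0.64 million years.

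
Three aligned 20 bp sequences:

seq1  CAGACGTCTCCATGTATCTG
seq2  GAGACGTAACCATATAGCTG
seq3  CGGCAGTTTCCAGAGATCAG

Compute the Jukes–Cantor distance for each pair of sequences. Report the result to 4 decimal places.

seq1–seq2: 5/20 sites differ → p = 0.25, d = −0.75 ln(1 − 0.333333) = 0.304098 ≈ 0.3041.
seq1–seq3: 8/20 sites differ → p = 0.4, d = −0.75 ln(1 − 0.533333) = 0.571605 ≈ 0.5716.
seq2–seq3: 10/20 sites differ → p = 0.5, d = −0.75 ln(1 − 0.666667) = 0.823960 ≈ 0.8240.

d(seq1,seq2) = 0.3041, d(seq1,seq3) = 0.5716, d(seq2,seq3) = 0.8240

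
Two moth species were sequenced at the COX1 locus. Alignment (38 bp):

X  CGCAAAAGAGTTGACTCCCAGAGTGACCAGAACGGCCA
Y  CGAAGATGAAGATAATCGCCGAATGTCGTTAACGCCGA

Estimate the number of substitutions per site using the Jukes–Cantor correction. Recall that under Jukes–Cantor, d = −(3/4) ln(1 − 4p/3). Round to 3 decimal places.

0.681

The sequences differ at 17 of 38 sites, so p = 17/38 ≈ 0.447368.
d = −(3/4) ln(1 − 4p/3) = −0.75 ln(1 − 0.596491) = −0.75 ln(0.403509)
  = −0.75 × (-0.907556) = 0.680667 substitutions/site.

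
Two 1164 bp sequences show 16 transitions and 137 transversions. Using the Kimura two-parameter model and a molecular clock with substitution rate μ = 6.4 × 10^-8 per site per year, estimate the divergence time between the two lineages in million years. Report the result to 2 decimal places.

1.14

P = 16/1164 ≈ 0.013746 and Q = 137/1164 ≈ 0.117698.
Under the Kimura two-parameter model, d = −½ ln(1 − 2P − Q) − ¼ ln(1 − 2Q).
1 − 2P − Q = 0.85481, giving −½ ln(0.85481) = 0.078438.
1 − 2Q = 0.764604, giving −¼ ln(0.764604) = 0.067099.
d = 0.078438 + 0.067099 = 0.145537.
Under a molecular clock d = 2μt, so t = d/(2μ) = 0.145537 / (2 × 6.4 × 10^-8) = 1.14 million years.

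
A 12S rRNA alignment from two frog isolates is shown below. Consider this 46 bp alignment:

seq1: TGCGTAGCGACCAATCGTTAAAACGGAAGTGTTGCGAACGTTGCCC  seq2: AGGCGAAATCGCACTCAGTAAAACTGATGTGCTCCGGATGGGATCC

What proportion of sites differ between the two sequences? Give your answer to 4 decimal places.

0.4783

The sequences differ at 22 of 46 positions.
p = 22/46 = 0.478260… ≈ 0.4783 (to 4 d.p.).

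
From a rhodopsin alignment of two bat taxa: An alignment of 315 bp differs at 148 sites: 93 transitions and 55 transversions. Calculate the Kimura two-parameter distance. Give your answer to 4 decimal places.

P = 93/315 ≈ 0.295238 and Q = 55/315 ≈ 0.174603.
Under the Kimura two-parameter model, d = −½ ln(1 − 2P − Q) − ¼ ln(1 − 2Q).
1 − 2P − Q = 0.234921, giving −½ ln(0.234921) = 0.724253.
1 − 2Q = 0.650794, giving −¼ ln(0.650794) = 0.107391.
d = 0.724253 + 0.107391 = 0.831644.

0.8316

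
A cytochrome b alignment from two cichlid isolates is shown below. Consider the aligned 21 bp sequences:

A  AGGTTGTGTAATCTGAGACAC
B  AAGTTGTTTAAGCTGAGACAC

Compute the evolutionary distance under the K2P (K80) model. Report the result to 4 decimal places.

0.1585

Of 21 sites, 1 differences are transitions and 2 are transversions, so P = 1/21 ≈ 0.047619 and Q = 2/21 ≈ 0.095238.
Under the Kimura two-parameter model, d = −½ ln(1 − 2P − Q) − ¼ ln(1 − 2Q).
1 − 2P − Q = 0.809524, giving −½ ln(0.809524) = 0.105654.
1 − 2Q = 0.809524, giving −¼ ln(0.809524) = 0.052827.
d = 0.105654 + 0.052827 = 0.158481.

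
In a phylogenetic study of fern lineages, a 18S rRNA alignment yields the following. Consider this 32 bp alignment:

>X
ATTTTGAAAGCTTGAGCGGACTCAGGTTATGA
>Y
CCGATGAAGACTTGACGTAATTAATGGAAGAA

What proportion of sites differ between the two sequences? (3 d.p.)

The sequences differ at 17 of 32 positions.
p = 17/32 = 0.53125 ≈ 0.531 (to 3 d.p.).

0.531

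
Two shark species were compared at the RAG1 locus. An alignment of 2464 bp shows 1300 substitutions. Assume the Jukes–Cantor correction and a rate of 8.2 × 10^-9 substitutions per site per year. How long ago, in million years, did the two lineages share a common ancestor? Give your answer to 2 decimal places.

55.59

p = 1300/2464 ≈ 0.527597.
d = −(3/4) ln(1 − 4p/3) = −0.75 ln(1 − 0.703463) = −0.75 ln(0.296537)
  = −0.75 × (-1.215583) = 0.911687 substitutions/site.
Under a molecular clock d = 2μt, so t = d/(2μ) = 0.911687 / (2 × 8.2 × 10^-9) = 55.59 million years.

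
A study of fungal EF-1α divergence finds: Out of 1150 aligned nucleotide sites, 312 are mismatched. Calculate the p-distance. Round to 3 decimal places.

p = 312/1150 = 0.271304… ≈ 0.271 (to 3 d.p.).

0.271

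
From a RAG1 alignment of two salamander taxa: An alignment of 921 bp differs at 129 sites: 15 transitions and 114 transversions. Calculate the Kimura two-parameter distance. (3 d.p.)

P = 15/921 ≈ 0.016287 and Q = 114/921 ≈ 0.123779.
Under the Kimura two-parameter model, d = −½ ln(1 − 2P − Q) − ¼ ln(1 − 2Q).
1 − 2P − Q = 0.843647, giving −½ ln(0.843647) = 0.085011.
1 − 2Q = 0.752442, giving −¼ ln(0.752442) = 0.071108.
d = 0.085011 + 0.071108 = 0.156119.

0.156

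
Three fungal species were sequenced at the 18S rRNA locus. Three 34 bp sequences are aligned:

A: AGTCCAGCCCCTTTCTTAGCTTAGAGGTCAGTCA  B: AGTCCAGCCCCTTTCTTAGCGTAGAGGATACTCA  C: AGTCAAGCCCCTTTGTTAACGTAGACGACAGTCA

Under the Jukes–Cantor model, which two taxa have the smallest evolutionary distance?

A–B: 4/34 differ, p = 0.118, d = 0.128.
A–C: 6/34 differ, p = 0.176, d = 0.201.
B–C: 6/34 differ, p = 0.176, d = 0.201.
The smallest distance is between A and B.

A and B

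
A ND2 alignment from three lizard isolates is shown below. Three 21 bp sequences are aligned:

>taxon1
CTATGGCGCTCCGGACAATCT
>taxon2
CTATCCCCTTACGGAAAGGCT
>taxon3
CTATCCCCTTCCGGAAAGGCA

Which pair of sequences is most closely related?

taxon1–taxon2: 8/21 differ, p = 0.381, d = 0.532.
taxon1–taxon3: 8/21 differ, p = 0.381, d = 0.532.
taxon2–taxon3: 2/21 differ, p = 0.095, d = 0.102.
The smallest distance is between taxon2 and taxon3.

taxon2 and taxon3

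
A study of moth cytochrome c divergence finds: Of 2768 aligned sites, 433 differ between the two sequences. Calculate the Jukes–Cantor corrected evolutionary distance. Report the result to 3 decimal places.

0.175

p = 433/2768 ≈ 0.156431.
d = −(3/4) ln(1 − 4p/3) = −0.75 ln(1 − 0.208575) = −0.75 ln(0.791425)
  = −0.75 × (-0.233920) = 0.175440 substitutions/site.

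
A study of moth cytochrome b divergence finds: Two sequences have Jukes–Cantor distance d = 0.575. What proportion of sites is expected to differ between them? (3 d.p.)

0.402

p = (3/4)(1 − e^(−4d/3)) = 0.75 × (1 − e^(-0.766667)) = 0.75 × (1 − 0.464559) = 0.401581.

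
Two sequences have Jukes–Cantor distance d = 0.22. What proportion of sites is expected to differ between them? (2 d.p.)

p = (3/4)(1 − e^(−4d/3)) = 0.75 × (1 − e^(-0.293333)) = 0.75 × (1 − 0.745774) = 0.190670.

0.19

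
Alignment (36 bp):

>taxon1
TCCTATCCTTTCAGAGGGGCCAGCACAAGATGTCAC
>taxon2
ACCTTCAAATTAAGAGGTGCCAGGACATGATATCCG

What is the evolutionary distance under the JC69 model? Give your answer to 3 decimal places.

0.493

The sequences differ at 13 of 36 sites, so p = 13/36 ≈ 0.361111.
d = −(3/4) ln(1 − 4p/3) = −0.75 ln(1 − 0.481481) = −0.75 ln(0.518519)
  = −0.75 × (-0.656779) = 0.492584 substitutions/site.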